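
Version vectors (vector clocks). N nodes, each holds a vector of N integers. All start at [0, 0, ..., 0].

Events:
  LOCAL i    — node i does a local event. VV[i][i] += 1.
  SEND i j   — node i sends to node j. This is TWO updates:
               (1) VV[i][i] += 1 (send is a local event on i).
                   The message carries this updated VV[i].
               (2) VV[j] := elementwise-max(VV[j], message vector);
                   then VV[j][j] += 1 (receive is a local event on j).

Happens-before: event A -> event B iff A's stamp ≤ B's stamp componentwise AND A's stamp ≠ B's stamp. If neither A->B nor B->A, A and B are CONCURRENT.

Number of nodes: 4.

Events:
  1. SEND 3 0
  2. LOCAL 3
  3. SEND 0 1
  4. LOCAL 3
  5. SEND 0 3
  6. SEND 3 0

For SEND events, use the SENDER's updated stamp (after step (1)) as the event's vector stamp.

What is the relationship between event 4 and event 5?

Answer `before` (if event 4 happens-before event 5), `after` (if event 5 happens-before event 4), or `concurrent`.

Answer: concurrent

Derivation:
Initial: VV[0]=[0, 0, 0, 0]
Initial: VV[1]=[0, 0, 0, 0]
Initial: VV[2]=[0, 0, 0, 0]
Initial: VV[3]=[0, 0, 0, 0]
Event 1: SEND 3->0: VV[3][3]++ -> VV[3]=[0, 0, 0, 1], msg_vec=[0, 0, 0, 1]; VV[0]=max(VV[0],msg_vec) then VV[0][0]++ -> VV[0]=[1, 0, 0, 1]
Event 2: LOCAL 3: VV[3][3]++ -> VV[3]=[0, 0, 0, 2]
Event 3: SEND 0->1: VV[0][0]++ -> VV[0]=[2, 0, 0, 1], msg_vec=[2, 0, 0, 1]; VV[1]=max(VV[1],msg_vec) then VV[1][1]++ -> VV[1]=[2, 1, 0, 1]
Event 4: LOCAL 3: VV[3][3]++ -> VV[3]=[0, 0, 0, 3]
Event 5: SEND 0->3: VV[0][0]++ -> VV[0]=[3, 0, 0, 1], msg_vec=[3, 0, 0, 1]; VV[3]=max(VV[3],msg_vec) then VV[3][3]++ -> VV[3]=[3, 0, 0, 4]
Event 6: SEND 3->0: VV[3][3]++ -> VV[3]=[3, 0, 0, 5], msg_vec=[3, 0, 0, 5]; VV[0]=max(VV[0],msg_vec) then VV[0][0]++ -> VV[0]=[4, 0, 0, 5]
Event 4 stamp: [0, 0, 0, 3]
Event 5 stamp: [3, 0, 0, 1]
[0, 0, 0, 3] <= [3, 0, 0, 1]? False
[3, 0, 0, 1] <= [0, 0, 0, 3]? False
Relation: concurrent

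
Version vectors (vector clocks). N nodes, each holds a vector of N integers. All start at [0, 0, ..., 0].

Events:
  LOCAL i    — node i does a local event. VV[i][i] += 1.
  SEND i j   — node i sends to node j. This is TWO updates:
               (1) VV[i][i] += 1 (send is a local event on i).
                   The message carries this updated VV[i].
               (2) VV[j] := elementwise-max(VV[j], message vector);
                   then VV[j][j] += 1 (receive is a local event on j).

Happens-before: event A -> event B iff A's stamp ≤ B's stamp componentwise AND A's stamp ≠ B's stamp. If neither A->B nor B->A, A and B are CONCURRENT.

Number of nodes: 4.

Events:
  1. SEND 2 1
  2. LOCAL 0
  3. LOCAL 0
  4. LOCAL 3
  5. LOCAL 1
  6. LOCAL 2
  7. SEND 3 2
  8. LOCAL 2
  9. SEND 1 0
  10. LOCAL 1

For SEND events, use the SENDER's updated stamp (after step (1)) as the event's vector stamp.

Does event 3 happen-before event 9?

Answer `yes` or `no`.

Initial: VV[0]=[0, 0, 0, 0]
Initial: VV[1]=[0, 0, 0, 0]
Initial: VV[2]=[0, 0, 0, 0]
Initial: VV[3]=[0, 0, 0, 0]
Event 1: SEND 2->1: VV[2][2]++ -> VV[2]=[0, 0, 1, 0], msg_vec=[0, 0, 1, 0]; VV[1]=max(VV[1],msg_vec) then VV[1][1]++ -> VV[1]=[0, 1, 1, 0]
Event 2: LOCAL 0: VV[0][0]++ -> VV[0]=[1, 0, 0, 0]
Event 3: LOCAL 0: VV[0][0]++ -> VV[0]=[2, 0, 0, 0]
Event 4: LOCAL 3: VV[3][3]++ -> VV[3]=[0, 0, 0, 1]
Event 5: LOCAL 1: VV[1][1]++ -> VV[1]=[0, 2, 1, 0]
Event 6: LOCAL 2: VV[2][2]++ -> VV[2]=[0, 0, 2, 0]
Event 7: SEND 3->2: VV[3][3]++ -> VV[3]=[0, 0, 0, 2], msg_vec=[0, 0, 0, 2]; VV[2]=max(VV[2],msg_vec) then VV[2][2]++ -> VV[2]=[0, 0, 3, 2]
Event 8: LOCAL 2: VV[2][2]++ -> VV[2]=[0, 0, 4, 2]
Event 9: SEND 1->0: VV[1][1]++ -> VV[1]=[0, 3, 1, 0], msg_vec=[0, 3, 1, 0]; VV[0]=max(VV[0],msg_vec) then VV[0][0]++ -> VV[0]=[3, 3, 1, 0]
Event 10: LOCAL 1: VV[1][1]++ -> VV[1]=[0, 4, 1, 0]
Event 3 stamp: [2, 0, 0, 0]
Event 9 stamp: [0, 3, 1, 0]
[2, 0, 0, 0] <= [0, 3, 1, 0]? False. Equal? False. Happens-before: False

Answer: no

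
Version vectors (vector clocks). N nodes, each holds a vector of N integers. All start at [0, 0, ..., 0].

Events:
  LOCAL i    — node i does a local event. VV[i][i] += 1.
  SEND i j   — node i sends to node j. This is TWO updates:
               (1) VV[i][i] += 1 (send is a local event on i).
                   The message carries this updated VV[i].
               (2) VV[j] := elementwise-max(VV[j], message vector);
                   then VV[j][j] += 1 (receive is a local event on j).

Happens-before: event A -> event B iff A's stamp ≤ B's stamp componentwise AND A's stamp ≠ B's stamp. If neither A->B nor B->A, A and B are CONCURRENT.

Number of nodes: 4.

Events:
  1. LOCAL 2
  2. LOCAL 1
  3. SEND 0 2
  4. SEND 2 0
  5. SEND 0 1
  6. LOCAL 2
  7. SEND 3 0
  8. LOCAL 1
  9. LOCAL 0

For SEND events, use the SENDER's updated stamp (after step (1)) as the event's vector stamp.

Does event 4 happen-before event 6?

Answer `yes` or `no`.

Initial: VV[0]=[0, 0, 0, 0]
Initial: VV[1]=[0, 0, 0, 0]
Initial: VV[2]=[0, 0, 0, 0]
Initial: VV[3]=[0, 0, 0, 0]
Event 1: LOCAL 2: VV[2][2]++ -> VV[2]=[0, 0, 1, 0]
Event 2: LOCAL 1: VV[1][1]++ -> VV[1]=[0, 1, 0, 0]
Event 3: SEND 0->2: VV[0][0]++ -> VV[0]=[1, 0, 0, 0], msg_vec=[1, 0, 0, 0]; VV[2]=max(VV[2],msg_vec) then VV[2][2]++ -> VV[2]=[1, 0, 2, 0]
Event 4: SEND 2->0: VV[2][2]++ -> VV[2]=[1, 0, 3, 0], msg_vec=[1, 0, 3, 0]; VV[0]=max(VV[0],msg_vec) then VV[0][0]++ -> VV[0]=[2, 0, 3, 0]
Event 5: SEND 0->1: VV[0][0]++ -> VV[0]=[3, 0, 3, 0], msg_vec=[3, 0, 3, 0]; VV[1]=max(VV[1],msg_vec) then VV[1][1]++ -> VV[1]=[3, 2, 3, 0]
Event 6: LOCAL 2: VV[2][2]++ -> VV[2]=[1, 0, 4, 0]
Event 7: SEND 3->0: VV[3][3]++ -> VV[3]=[0, 0, 0, 1], msg_vec=[0, 0, 0, 1]; VV[0]=max(VV[0],msg_vec) then VV[0][0]++ -> VV[0]=[4, 0, 3, 1]
Event 8: LOCAL 1: VV[1][1]++ -> VV[1]=[3, 3, 3, 0]
Event 9: LOCAL 0: VV[0][0]++ -> VV[0]=[5, 0, 3, 1]
Event 4 stamp: [1, 0, 3, 0]
Event 6 stamp: [1, 0, 4, 0]
[1, 0, 3, 0] <= [1, 0, 4, 0]? True. Equal? False. Happens-before: True

Answer: yes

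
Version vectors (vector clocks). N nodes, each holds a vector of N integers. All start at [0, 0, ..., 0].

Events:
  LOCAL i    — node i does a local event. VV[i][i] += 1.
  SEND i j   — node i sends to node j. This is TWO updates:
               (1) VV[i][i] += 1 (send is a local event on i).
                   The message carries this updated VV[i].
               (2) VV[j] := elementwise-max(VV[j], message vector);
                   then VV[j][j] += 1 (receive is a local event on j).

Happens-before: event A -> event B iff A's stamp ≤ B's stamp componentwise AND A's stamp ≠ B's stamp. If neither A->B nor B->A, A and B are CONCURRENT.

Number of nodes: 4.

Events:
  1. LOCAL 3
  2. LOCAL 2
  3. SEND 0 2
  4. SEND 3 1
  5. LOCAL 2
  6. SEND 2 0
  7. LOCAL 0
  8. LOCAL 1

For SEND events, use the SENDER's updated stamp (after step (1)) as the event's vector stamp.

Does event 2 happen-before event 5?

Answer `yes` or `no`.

Answer: yes

Derivation:
Initial: VV[0]=[0, 0, 0, 0]
Initial: VV[1]=[0, 0, 0, 0]
Initial: VV[2]=[0, 0, 0, 0]
Initial: VV[3]=[0, 0, 0, 0]
Event 1: LOCAL 3: VV[3][3]++ -> VV[3]=[0, 0, 0, 1]
Event 2: LOCAL 2: VV[2][2]++ -> VV[2]=[0, 0, 1, 0]
Event 3: SEND 0->2: VV[0][0]++ -> VV[0]=[1, 0, 0, 0], msg_vec=[1, 0, 0, 0]; VV[2]=max(VV[2],msg_vec) then VV[2][2]++ -> VV[2]=[1, 0, 2, 0]
Event 4: SEND 3->1: VV[3][3]++ -> VV[3]=[0, 0, 0, 2], msg_vec=[0, 0, 0, 2]; VV[1]=max(VV[1],msg_vec) then VV[1][1]++ -> VV[1]=[0, 1, 0, 2]
Event 5: LOCAL 2: VV[2][2]++ -> VV[2]=[1, 0, 3, 0]
Event 6: SEND 2->0: VV[2][2]++ -> VV[2]=[1, 0, 4, 0], msg_vec=[1, 0, 4, 0]; VV[0]=max(VV[0],msg_vec) then VV[0][0]++ -> VV[0]=[2, 0, 4, 0]
Event 7: LOCAL 0: VV[0][0]++ -> VV[0]=[3, 0, 4, 0]
Event 8: LOCAL 1: VV[1][1]++ -> VV[1]=[0, 2, 0, 2]
Event 2 stamp: [0, 0, 1, 0]
Event 5 stamp: [1, 0, 3, 0]
[0, 0, 1, 0] <= [1, 0, 3, 0]? True. Equal? False. Happens-before: True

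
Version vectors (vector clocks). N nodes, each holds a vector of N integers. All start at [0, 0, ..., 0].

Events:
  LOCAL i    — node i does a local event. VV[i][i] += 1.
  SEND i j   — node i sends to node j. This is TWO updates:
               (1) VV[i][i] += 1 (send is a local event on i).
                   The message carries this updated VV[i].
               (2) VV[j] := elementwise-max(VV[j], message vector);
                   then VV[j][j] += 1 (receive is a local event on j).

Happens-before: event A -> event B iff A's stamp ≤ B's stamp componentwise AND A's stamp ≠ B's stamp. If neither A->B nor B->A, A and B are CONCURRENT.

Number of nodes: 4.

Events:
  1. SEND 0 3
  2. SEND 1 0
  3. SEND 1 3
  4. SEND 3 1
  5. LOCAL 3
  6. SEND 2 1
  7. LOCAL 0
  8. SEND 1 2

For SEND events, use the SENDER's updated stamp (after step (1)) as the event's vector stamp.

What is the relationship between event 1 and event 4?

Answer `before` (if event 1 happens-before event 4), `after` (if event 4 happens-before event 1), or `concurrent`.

Initial: VV[0]=[0, 0, 0, 0]
Initial: VV[1]=[0, 0, 0, 0]
Initial: VV[2]=[0, 0, 0, 0]
Initial: VV[3]=[0, 0, 0, 0]
Event 1: SEND 0->3: VV[0][0]++ -> VV[0]=[1, 0, 0, 0], msg_vec=[1, 0, 0, 0]; VV[3]=max(VV[3],msg_vec) then VV[3][3]++ -> VV[3]=[1, 0, 0, 1]
Event 2: SEND 1->0: VV[1][1]++ -> VV[1]=[0, 1, 0, 0], msg_vec=[0, 1, 0, 0]; VV[0]=max(VV[0],msg_vec) then VV[0][0]++ -> VV[0]=[2, 1, 0, 0]
Event 3: SEND 1->3: VV[1][1]++ -> VV[1]=[0, 2, 0, 0], msg_vec=[0, 2, 0, 0]; VV[3]=max(VV[3],msg_vec) then VV[3][3]++ -> VV[3]=[1, 2, 0, 2]
Event 4: SEND 3->1: VV[3][3]++ -> VV[3]=[1, 2, 0, 3], msg_vec=[1, 2, 0, 3]; VV[1]=max(VV[1],msg_vec) then VV[1][1]++ -> VV[1]=[1, 3, 0, 3]
Event 5: LOCAL 3: VV[3][3]++ -> VV[3]=[1, 2, 0, 4]
Event 6: SEND 2->1: VV[2][2]++ -> VV[2]=[0, 0, 1, 0], msg_vec=[0, 0, 1, 0]; VV[1]=max(VV[1],msg_vec) then VV[1][1]++ -> VV[1]=[1, 4, 1, 3]
Event 7: LOCAL 0: VV[0][0]++ -> VV[0]=[3, 1, 0, 0]
Event 8: SEND 1->2: VV[1][1]++ -> VV[1]=[1, 5, 1, 3], msg_vec=[1, 5, 1, 3]; VV[2]=max(VV[2],msg_vec) then VV[2][2]++ -> VV[2]=[1, 5, 2, 3]
Event 1 stamp: [1, 0, 0, 0]
Event 4 stamp: [1, 2, 0, 3]
[1, 0, 0, 0] <= [1, 2, 0, 3]? True
[1, 2, 0, 3] <= [1, 0, 0, 0]? False
Relation: before

Answer: before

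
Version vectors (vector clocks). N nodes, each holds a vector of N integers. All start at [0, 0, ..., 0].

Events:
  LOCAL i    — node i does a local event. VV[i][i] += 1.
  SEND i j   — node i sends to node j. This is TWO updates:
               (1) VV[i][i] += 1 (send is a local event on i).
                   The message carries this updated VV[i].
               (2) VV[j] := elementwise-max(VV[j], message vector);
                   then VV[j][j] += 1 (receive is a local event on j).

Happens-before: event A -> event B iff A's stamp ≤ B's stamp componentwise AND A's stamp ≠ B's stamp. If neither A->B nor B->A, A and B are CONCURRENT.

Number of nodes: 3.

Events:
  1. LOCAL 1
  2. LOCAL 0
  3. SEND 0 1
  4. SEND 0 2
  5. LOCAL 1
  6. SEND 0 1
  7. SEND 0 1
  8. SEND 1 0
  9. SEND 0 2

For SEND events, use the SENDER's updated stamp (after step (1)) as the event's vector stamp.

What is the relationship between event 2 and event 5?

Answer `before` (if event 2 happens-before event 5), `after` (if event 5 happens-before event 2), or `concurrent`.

Initial: VV[0]=[0, 0, 0]
Initial: VV[1]=[0, 0, 0]
Initial: VV[2]=[0, 0, 0]
Event 1: LOCAL 1: VV[1][1]++ -> VV[1]=[0, 1, 0]
Event 2: LOCAL 0: VV[0][0]++ -> VV[0]=[1, 0, 0]
Event 3: SEND 0->1: VV[0][0]++ -> VV[0]=[2, 0, 0], msg_vec=[2, 0, 0]; VV[1]=max(VV[1],msg_vec) then VV[1][1]++ -> VV[1]=[2, 2, 0]
Event 4: SEND 0->2: VV[0][0]++ -> VV[0]=[3, 0, 0], msg_vec=[3, 0, 0]; VV[2]=max(VV[2],msg_vec) then VV[2][2]++ -> VV[2]=[3, 0, 1]
Event 5: LOCAL 1: VV[1][1]++ -> VV[1]=[2, 3, 0]
Event 6: SEND 0->1: VV[0][0]++ -> VV[0]=[4, 0, 0], msg_vec=[4, 0, 0]; VV[1]=max(VV[1],msg_vec) then VV[1][1]++ -> VV[1]=[4, 4, 0]
Event 7: SEND 0->1: VV[0][0]++ -> VV[0]=[5, 0, 0], msg_vec=[5, 0, 0]; VV[1]=max(VV[1],msg_vec) then VV[1][1]++ -> VV[1]=[5, 5, 0]
Event 8: SEND 1->0: VV[1][1]++ -> VV[1]=[5, 6, 0], msg_vec=[5, 6, 0]; VV[0]=max(VV[0],msg_vec) then VV[0][0]++ -> VV[0]=[6, 6, 0]
Event 9: SEND 0->2: VV[0][0]++ -> VV[0]=[7, 6, 0], msg_vec=[7, 6, 0]; VV[2]=max(VV[2],msg_vec) then VV[2][2]++ -> VV[2]=[7, 6, 2]
Event 2 stamp: [1, 0, 0]
Event 5 stamp: [2, 3, 0]
[1, 0, 0] <= [2, 3, 0]? True
[2, 3, 0] <= [1, 0, 0]? False
Relation: before

Answer: before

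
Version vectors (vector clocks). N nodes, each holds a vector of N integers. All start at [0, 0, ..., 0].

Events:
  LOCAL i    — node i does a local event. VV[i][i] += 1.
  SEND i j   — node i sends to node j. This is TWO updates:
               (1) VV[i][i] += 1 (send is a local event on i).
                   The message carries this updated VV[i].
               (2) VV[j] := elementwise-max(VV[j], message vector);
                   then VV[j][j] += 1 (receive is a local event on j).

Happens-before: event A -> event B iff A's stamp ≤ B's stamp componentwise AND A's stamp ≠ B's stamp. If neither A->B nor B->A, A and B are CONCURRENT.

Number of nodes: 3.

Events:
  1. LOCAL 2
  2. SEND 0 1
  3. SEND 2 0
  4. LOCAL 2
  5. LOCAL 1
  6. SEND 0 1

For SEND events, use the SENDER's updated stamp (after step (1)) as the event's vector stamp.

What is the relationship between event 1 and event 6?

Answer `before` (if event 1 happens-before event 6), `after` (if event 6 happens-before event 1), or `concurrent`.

Initial: VV[0]=[0, 0, 0]
Initial: VV[1]=[0, 0, 0]
Initial: VV[2]=[0, 0, 0]
Event 1: LOCAL 2: VV[2][2]++ -> VV[2]=[0, 0, 1]
Event 2: SEND 0->1: VV[0][0]++ -> VV[0]=[1, 0, 0], msg_vec=[1, 0, 0]; VV[1]=max(VV[1],msg_vec) then VV[1][1]++ -> VV[1]=[1, 1, 0]
Event 3: SEND 2->0: VV[2][2]++ -> VV[2]=[0, 0, 2], msg_vec=[0, 0, 2]; VV[0]=max(VV[0],msg_vec) then VV[0][0]++ -> VV[0]=[2, 0, 2]
Event 4: LOCAL 2: VV[2][2]++ -> VV[2]=[0, 0, 3]
Event 5: LOCAL 1: VV[1][1]++ -> VV[1]=[1, 2, 0]
Event 6: SEND 0->1: VV[0][0]++ -> VV[0]=[3, 0, 2], msg_vec=[3, 0, 2]; VV[1]=max(VV[1],msg_vec) then VV[1][1]++ -> VV[1]=[3, 3, 2]
Event 1 stamp: [0, 0, 1]
Event 6 stamp: [3, 0, 2]
[0, 0, 1] <= [3, 0, 2]? True
[3, 0, 2] <= [0, 0, 1]? False
Relation: before

Answer: before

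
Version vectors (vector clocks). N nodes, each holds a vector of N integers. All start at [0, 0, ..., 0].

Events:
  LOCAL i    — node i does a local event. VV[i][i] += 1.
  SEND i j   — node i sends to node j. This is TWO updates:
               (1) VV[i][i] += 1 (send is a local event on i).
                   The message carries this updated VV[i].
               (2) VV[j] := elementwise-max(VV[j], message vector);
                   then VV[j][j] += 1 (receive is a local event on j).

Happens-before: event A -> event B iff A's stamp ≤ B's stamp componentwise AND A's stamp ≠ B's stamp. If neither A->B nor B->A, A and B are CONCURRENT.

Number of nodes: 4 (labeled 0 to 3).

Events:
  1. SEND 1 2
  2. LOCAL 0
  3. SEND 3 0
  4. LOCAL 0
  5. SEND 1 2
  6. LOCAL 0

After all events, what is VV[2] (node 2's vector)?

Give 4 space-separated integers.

Answer: 0 2 2 0

Derivation:
Initial: VV[0]=[0, 0, 0, 0]
Initial: VV[1]=[0, 0, 0, 0]
Initial: VV[2]=[0, 0, 0, 0]
Initial: VV[3]=[0, 0, 0, 0]
Event 1: SEND 1->2: VV[1][1]++ -> VV[1]=[0, 1, 0, 0], msg_vec=[0, 1, 0, 0]; VV[2]=max(VV[2],msg_vec) then VV[2][2]++ -> VV[2]=[0, 1, 1, 0]
Event 2: LOCAL 0: VV[0][0]++ -> VV[0]=[1, 0, 0, 0]
Event 3: SEND 3->0: VV[3][3]++ -> VV[3]=[0, 0, 0, 1], msg_vec=[0, 0, 0, 1]; VV[0]=max(VV[0],msg_vec) then VV[0][0]++ -> VV[0]=[2, 0, 0, 1]
Event 4: LOCAL 0: VV[0][0]++ -> VV[0]=[3, 0, 0, 1]
Event 5: SEND 1->2: VV[1][1]++ -> VV[1]=[0, 2, 0, 0], msg_vec=[0, 2, 0, 0]; VV[2]=max(VV[2],msg_vec) then VV[2][2]++ -> VV[2]=[0, 2, 2, 0]
Event 6: LOCAL 0: VV[0][0]++ -> VV[0]=[4, 0, 0, 1]
Final vectors: VV[0]=[4, 0, 0, 1]; VV[1]=[0, 2, 0, 0]; VV[2]=[0, 2, 2, 0]; VV[3]=[0, 0, 0, 1]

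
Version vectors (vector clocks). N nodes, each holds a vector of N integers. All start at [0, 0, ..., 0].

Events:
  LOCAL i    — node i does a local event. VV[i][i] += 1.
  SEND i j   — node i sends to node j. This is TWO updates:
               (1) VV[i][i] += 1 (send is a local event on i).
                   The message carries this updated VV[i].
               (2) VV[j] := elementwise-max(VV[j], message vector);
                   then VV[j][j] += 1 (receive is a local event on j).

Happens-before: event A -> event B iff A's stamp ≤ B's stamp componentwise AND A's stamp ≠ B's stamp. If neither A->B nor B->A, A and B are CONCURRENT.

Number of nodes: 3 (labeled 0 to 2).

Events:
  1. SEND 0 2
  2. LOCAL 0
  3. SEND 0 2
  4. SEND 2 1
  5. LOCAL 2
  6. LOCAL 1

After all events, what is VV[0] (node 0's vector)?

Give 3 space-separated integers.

Initial: VV[0]=[0, 0, 0]
Initial: VV[1]=[0, 0, 0]
Initial: VV[2]=[0, 0, 0]
Event 1: SEND 0->2: VV[0][0]++ -> VV[0]=[1, 0, 0], msg_vec=[1, 0, 0]; VV[2]=max(VV[2],msg_vec) then VV[2][2]++ -> VV[2]=[1, 0, 1]
Event 2: LOCAL 0: VV[0][0]++ -> VV[0]=[2, 0, 0]
Event 3: SEND 0->2: VV[0][0]++ -> VV[0]=[3, 0, 0], msg_vec=[3, 0, 0]; VV[2]=max(VV[2],msg_vec) then VV[2][2]++ -> VV[2]=[3, 0, 2]
Event 4: SEND 2->1: VV[2][2]++ -> VV[2]=[3, 0, 3], msg_vec=[3, 0, 3]; VV[1]=max(VV[1],msg_vec) then VV[1][1]++ -> VV[1]=[3, 1, 3]
Event 5: LOCAL 2: VV[2][2]++ -> VV[2]=[3, 0, 4]
Event 6: LOCAL 1: VV[1][1]++ -> VV[1]=[3, 2, 3]
Final vectors: VV[0]=[3, 0, 0]; VV[1]=[3, 2, 3]; VV[2]=[3, 0, 4]

Answer: 3 0 0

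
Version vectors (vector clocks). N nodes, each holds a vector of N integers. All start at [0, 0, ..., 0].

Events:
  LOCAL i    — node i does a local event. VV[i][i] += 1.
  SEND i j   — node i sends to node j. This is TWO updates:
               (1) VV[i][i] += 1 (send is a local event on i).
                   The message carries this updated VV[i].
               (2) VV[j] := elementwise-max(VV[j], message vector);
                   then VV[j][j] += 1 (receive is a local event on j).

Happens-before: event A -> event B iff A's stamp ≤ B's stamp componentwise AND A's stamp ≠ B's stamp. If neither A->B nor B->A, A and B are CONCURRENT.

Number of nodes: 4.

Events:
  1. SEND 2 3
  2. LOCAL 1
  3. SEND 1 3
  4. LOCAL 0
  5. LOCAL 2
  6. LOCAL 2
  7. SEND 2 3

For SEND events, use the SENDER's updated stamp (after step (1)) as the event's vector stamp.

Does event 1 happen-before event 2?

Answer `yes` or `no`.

Answer: no

Derivation:
Initial: VV[0]=[0, 0, 0, 0]
Initial: VV[1]=[0, 0, 0, 0]
Initial: VV[2]=[0, 0, 0, 0]
Initial: VV[3]=[0, 0, 0, 0]
Event 1: SEND 2->3: VV[2][2]++ -> VV[2]=[0, 0, 1, 0], msg_vec=[0, 0, 1, 0]; VV[3]=max(VV[3],msg_vec) then VV[3][3]++ -> VV[3]=[0, 0, 1, 1]
Event 2: LOCAL 1: VV[1][1]++ -> VV[1]=[0, 1, 0, 0]
Event 3: SEND 1->3: VV[1][1]++ -> VV[1]=[0, 2, 0, 0], msg_vec=[0, 2, 0, 0]; VV[3]=max(VV[3],msg_vec) then VV[3][3]++ -> VV[3]=[0, 2, 1, 2]
Event 4: LOCAL 0: VV[0][0]++ -> VV[0]=[1, 0, 0, 0]
Event 5: LOCAL 2: VV[2][2]++ -> VV[2]=[0, 0, 2, 0]
Event 6: LOCAL 2: VV[2][2]++ -> VV[2]=[0, 0, 3, 0]
Event 7: SEND 2->3: VV[2][2]++ -> VV[2]=[0, 0, 4, 0], msg_vec=[0, 0, 4, 0]; VV[3]=max(VV[3],msg_vec) then VV[3][3]++ -> VV[3]=[0, 2, 4, 3]
Event 1 stamp: [0, 0, 1, 0]
Event 2 stamp: [0, 1, 0, 0]
[0, 0, 1, 0] <= [0, 1, 0, 0]? False. Equal? False. Happens-before: False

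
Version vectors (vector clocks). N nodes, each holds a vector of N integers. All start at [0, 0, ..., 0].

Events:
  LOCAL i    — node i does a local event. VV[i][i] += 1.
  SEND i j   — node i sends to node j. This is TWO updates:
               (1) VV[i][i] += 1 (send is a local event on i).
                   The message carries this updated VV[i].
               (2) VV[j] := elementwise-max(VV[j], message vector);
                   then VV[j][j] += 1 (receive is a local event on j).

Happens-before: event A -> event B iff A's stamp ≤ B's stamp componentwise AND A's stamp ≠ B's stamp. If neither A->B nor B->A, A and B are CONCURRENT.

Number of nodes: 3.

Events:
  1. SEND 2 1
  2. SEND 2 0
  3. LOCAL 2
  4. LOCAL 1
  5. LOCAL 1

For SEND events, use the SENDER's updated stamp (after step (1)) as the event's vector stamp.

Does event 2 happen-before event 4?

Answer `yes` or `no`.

Initial: VV[0]=[0, 0, 0]
Initial: VV[1]=[0, 0, 0]
Initial: VV[2]=[0, 0, 0]
Event 1: SEND 2->1: VV[2][2]++ -> VV[2]=[0, 0, 1], msg_vec=[0, 0, 1]; VV[1]=max(VV[1],msg_vec) then VV[1][1]++ -> VV[1]=[0, 1, 1]
Event 2: SEND 2->0: VV[2][2]++ -> VV[2]=[0, 0, 2], msg_vec=[0, 0, 2]; VV[0]=max(VV[0],msg_vec) then VV[0][0]++ -> VV[0]=[1, 0, 2]
Event 3: LOCAL 2: VV[2][2]++ -> VV[2]=[0, 0, 3]
Event 4: LOCAL 1: VV[1][1]++ -> VV[1]=[0, 2, 1]
Event 5: LOCAL 1: VV[1][1]++ -> VV[1]=[0, 3, 1]
Event 2 stamp: [0, 0, 2]
Event 4 stamp: [0, 2, 1]
[0, 0, 2] <= [0, 2, 1]? False. Equal? False. Happens-before: False

Answer: no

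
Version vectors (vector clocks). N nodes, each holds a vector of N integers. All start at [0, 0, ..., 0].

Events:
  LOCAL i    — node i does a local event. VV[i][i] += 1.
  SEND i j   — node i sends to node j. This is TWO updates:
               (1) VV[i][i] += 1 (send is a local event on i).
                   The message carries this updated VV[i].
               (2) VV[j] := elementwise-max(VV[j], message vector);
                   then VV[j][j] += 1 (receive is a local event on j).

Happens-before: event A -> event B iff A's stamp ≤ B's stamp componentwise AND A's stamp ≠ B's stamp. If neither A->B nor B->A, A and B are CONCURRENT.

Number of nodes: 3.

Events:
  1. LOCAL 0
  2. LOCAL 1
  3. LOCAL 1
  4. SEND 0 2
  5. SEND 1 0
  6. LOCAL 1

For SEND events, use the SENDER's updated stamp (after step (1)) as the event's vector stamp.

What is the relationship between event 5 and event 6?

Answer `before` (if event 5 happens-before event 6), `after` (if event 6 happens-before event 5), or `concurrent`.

Answer: before

Derivation:
Initial: VV[0]=[0, 0, 0]
Initial: VV[1]=[0, 0, 0]
Initial: VV[2]=[0, 0, 0]
Event 1: LOCAL 0: VV[0][0]++ -> VV[0]=[1, 0, 0]
Event 2: LOCAL 1: VV[1][1]++ -> VV[1]=[0, 1, 0]
Event 3: LOCAL 1: VV[1][1]++ -> VV[1]=[0, 2, 0]
Event 4: SEND 0->2: VV[0][0]++ -> VV[0]=[2, 0, 0], msg_vec=[2, 0, 0]; VV[2]=max(VV[2],msg_vec) then VV[2][2]++ -> VV[2]=[2, 0, 1]
Event 5: SEND 1->0: VV[1][1]++ -> VV[1]=[0, 3, 0], msg_vec=[0, 3, 0]; VV[0]=max(VV[0],msg_vec) then VV[0][0]++ -> VV[0]=[3, 3, 0]
Event 6: LOCAL 1: VV[1][1]++ -> VV[1]=[0, 4, 0]
Event 5 stamp: [0, 3, 0]
Event 6 stamp: [0, 4, 0]
[0, 3, 0] <= [0, 4, 0]? True
[0, 4, 0] <= [0, 3, 0]? False
Relation: before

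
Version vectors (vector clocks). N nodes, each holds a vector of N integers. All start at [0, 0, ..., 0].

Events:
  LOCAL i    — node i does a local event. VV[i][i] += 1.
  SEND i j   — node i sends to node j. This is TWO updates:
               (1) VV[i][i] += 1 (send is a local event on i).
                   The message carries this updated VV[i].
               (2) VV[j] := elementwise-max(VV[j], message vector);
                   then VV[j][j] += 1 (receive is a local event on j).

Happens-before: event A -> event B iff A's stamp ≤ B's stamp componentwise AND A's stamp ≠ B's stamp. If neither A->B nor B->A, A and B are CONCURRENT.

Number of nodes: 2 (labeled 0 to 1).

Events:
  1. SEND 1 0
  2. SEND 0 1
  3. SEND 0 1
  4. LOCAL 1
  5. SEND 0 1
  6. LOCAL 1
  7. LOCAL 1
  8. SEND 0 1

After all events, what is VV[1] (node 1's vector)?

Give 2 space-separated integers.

Initial: VV[0]=[0, 0]
Initial: VV[1]=[0, 0]
Event 1: SEND 1->0: VV[1][1]++ -> VV[1]=[0, 1], msg_vec=[0, 1]; VV[0]=max(VV[0],msg_vec) then VV[0][0]++ -> VV[0]=[1, 1]
Event 2: SEND 0->1: VV[0][0]++ -> VV[0]=[2, 1], msg_vec=[2, 1]; VV[1]=max(VV[1],msg_vec) then VV[1][1]++ -> VV[1]=[2, 2]
Event 3: SEND 0->1: VV[0][0]++ -> VV[0]=[3, 1], msg_vec=[3, 1]; VV[1]=max(VV[1],msg_vec) then VV[1][1]++ -> VV[1]=[3, 3]
Event 4: LOCAL 1: VV[1][1]++ -> VV[1]=[3, 4]
Event 5: SEND 0->1: VV[0][0]++ -> VV[0]=[4, 1], msg_vec=[4, 1]; VV[1]=max(VV[1],msg_vec) then VV[1][1]++ -> VV[1]=[4, 5]
Event 6: LOCAL 1: VV[1][1]++ -> VV[1]=[4, 6]
Event 7: LOCAL 1: VV[1][1]++ -> VV[1]=[4, 7]
Event 8: SEND 0->1: VV[0][0]++ -> VV[0]=[5, 1], msg_vec=[5, 1]; VV[1]=max(VV[1],msg_vec) then VV[1][1]++ -> VV[1]=[5, 8]
Final vectors: VV[0]=[5, 1]; VV[1]=[5, 8]

Answer: 5 8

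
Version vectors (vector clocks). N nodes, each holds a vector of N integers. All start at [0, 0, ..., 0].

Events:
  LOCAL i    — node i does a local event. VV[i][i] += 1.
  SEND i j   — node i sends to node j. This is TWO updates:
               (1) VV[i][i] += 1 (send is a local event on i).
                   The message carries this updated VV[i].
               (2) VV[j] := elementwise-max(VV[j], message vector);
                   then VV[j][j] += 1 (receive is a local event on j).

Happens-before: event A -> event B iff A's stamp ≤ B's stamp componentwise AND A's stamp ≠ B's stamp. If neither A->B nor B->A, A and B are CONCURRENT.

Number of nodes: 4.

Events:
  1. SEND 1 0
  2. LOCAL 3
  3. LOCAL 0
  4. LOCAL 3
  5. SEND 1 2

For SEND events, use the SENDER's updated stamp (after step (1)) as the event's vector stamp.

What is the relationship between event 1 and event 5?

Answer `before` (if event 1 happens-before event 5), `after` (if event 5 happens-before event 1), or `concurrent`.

Answer: before

Derivation:
Initial: VV[0]=[0, 0, 0, 0]
Initial: VV[1]=[0, 0, 0, 0]
Initial: VV[2]=[0, 0, 0, 0]
Initial: VV[3]=[0, 0, 0, 0]
Event 1: SEND 1->0: VV[1][1]++ -> VV[1]=[0, 1, 0, 0], msg_vec=[0, 1, 0, 0]; VV[0]=max(VV[0],msg_vec) then VV[0][0]++ -> VV[0]=[1, 1, 0, 0]
Event 2: LOCAL 3: VV[3][3]++ -> VV[3]=[0, 0, 0, 1]
Event 3: LOCAL 0: VV[0][0]++ -> VV[0]=[2, 1, 0, 0]
Event 4: LOCAL 3: VV[3][3]++ -> VV[3]=[0, 0, 0, 2]
Event 5: SEND 1->2: VV[1][1]++ -> VV[1]=[0, 2, 0, 0], msg_vec=[0, 2, 0, 0]; VV[2]=max(VV[2],msg_vec) then VV[2][2]++ -> VV[2]=[0, 2, 1, 0]
Event 1 stamp: [0, 1, 0, 0]
Event 5 stamp: [0, 2, 0, 0]
[0, 1, 0, 0] <= [0, 2, 0, 0]? True
[0, 2, 0, 0] <= [0, 1, 0, 0]? False
Relation: before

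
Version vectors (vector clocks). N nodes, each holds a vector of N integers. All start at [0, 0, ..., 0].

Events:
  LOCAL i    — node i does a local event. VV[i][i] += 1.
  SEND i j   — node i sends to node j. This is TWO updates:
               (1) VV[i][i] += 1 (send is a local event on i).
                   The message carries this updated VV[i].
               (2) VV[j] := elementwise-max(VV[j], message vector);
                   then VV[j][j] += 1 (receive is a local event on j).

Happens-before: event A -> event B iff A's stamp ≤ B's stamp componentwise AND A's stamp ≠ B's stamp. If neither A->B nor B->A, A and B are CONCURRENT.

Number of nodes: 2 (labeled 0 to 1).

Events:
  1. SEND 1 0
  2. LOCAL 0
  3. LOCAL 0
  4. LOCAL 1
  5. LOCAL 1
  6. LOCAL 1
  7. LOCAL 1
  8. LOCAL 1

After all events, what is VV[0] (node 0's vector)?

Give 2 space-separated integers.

Initial: VV[0]=[0, 0]
Initial: VV[1]=[0, 0]
Event 1: SEND 1->0: VV[1][1]++ -> VV[1]=[0, 1], msg_vec=[0, 1]; VV[0]=max(VV[0],msg_vec) then VV[0][0]++ -> VV[0]=[1, 1]
Event 2: LOCAL 0: VV[0][0]++ -> VV[0]=[2, 1]
Event 3: LOCAL 0: VV[0][0]++ -> VV[0]=[3, 1]
Event 4: LOCAL 1: VV[1][1]++ -> VV[1]=[0, 2]
Event 5: LOCAL 1: VV[1][1]++ -> VV[1]=[0, 3]
Event 6: LOCAL 1: VV[1][1]++ -> VV[1]=[0, 4]
Event 7: LOCAL 1: VV[1][1]++ -> VV[1]=[0, 5]
Event 8: LOCAL 1: VV[1][1]++ -> VV[1]=[0, 6]
Final vectors: VV[0]=[3, 1]; VV[1]=[0, 6]

Answer: 3 1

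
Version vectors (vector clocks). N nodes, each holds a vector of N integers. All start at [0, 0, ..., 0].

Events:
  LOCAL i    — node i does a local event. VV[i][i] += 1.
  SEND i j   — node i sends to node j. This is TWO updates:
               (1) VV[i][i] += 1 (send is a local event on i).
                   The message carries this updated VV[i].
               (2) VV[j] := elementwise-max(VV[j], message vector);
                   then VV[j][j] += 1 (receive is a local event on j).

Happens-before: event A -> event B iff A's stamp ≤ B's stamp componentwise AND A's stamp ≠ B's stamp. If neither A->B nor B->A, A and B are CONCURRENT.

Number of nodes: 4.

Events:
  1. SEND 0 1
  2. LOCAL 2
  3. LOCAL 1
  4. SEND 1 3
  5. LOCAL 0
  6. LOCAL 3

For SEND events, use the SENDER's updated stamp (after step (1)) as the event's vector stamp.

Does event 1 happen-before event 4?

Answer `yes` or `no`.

Answer: yes

Derivation:
Initial: VV[0]=[0, 0, 0, 0]
Initial: VV[1]=[0, 0, 0, 0]
Initial: VV[2]=[0, 0, 0, 0]
Initial: VV[3]=[0, 0, 0, 0]
Event 1: SEND 0->1: VV[0][0]++ -> VV[0]=[1, 0, 0, 0], msg_vec=[1, 0, 0, 0]; VV[1]=max(VV[1],msg_vec) then VV[1][1]++ -> VV[1]=[1, 1, 0, 0]
Event 2: LOCAL 2: VV[2][2]++ -> VV[2]=[0, 0, 1, 0]
Event 3: LOCAL 1: VV[1][1]++ -> VV[1]=[1, 2, 0, 0]
Event 4: SEND 1->3: VV[1][1]++ -> VV[1]=[1, 3, 0, 0], msg_vec=[1, 3, 0, 0]; VV[3]=max(VV[3],msg_vec) then VV[3][3]++ -> VV[3]=[1, 3, 0, 1]
Event 5: LOCAL 0: VV[0][0]++ -> VV[0]=[2, 0, 0, 0]
Event 6: LOCAL 3: VV[3][3]++ -> VV[3]=[1, 3, 0, 2]
Event 1 stamp: [1, 0, 0, 0]
Event 4 stamp: [1, 3, 0, 0]
[1, 0, 0, 0] <= [1, 3, 0, 0]? True. Equal? False. Happens-before: True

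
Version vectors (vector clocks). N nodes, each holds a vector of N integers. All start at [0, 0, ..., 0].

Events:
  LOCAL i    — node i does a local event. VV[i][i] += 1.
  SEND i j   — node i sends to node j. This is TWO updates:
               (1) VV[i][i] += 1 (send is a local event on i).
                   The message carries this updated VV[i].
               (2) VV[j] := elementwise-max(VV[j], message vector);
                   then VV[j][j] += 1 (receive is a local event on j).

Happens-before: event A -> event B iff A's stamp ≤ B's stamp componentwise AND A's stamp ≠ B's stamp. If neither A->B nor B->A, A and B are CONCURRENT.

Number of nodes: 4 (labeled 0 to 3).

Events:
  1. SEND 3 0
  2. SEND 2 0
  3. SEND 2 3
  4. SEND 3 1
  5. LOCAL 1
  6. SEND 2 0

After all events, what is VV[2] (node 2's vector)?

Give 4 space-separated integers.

Initial: VV[0]=[0, 0, 0, 0]
Initial: VV[1]=[0, 0, 0, 0]
Initial: VV[2]=[0, 0, 0, 0]
Initial: VV[3]=[0, 0, 0, 0]
Event 1: SEND 3->0: VV[3][3]++ -> VV[3]=[0, 0, 0, 1], msg_vec=[0, 0, 0, 1]; VV[0]=max(VV[0],msg_vec) then VV[0][0]++ -> VV[0]=[1, 0, 0, 1]
Event 2: SEND 2->0: VV[2][2]++ -> VV[2]=[0, 0, 1, 0], msg_vec=[0, 0, 1, 0]; VV[0]=max(VV[0],msg_vec) then VV[0][0]++ -> VV[0]=[2, 0, 1, 1]
Event 3: SEND 2->3: VV[2][2]++ -> VV[2]=[0, 0, 2, 0], msg_vec=[0, 0, 2, 0]; VV[3]=max(VV[3],msg_vec) then VV[3][3]++ -> VV[3]=[0, 0, 2, 2]
Event 4: SEND 3->1: VV[3][3]++ -> VV[3]=[0, 0, 2, 3], msg_vec=[0, 0, 2, 3]; VV[1]=max(VV[1],msg_vec) then VV[1][1]++ -> VV[1]=[0, 1, 2, 3]
Event 5: LOCAL 1: VV[1][1]++ -> VV[1]=[0, 2, 2, 3]
Event 6: SEND 2->0: VV[2][2]++ -> VV[2]=[0, 0, 3, 0], msg_vec=[0, 0, 3, 0]; VV[0]=max(VV[0],msg_vec) then VV[0][0]++ -> VV[0]=[3, 0, 3, 1]
Final vectors: VV[0]=[3, 0, 3, 1]; VV[1]=[0, 2, 2, 3]; VV[2]=[0, 0, 3, 0]; VV[3]=[0, 0, 2, 3]

Answer: 0 0 3 0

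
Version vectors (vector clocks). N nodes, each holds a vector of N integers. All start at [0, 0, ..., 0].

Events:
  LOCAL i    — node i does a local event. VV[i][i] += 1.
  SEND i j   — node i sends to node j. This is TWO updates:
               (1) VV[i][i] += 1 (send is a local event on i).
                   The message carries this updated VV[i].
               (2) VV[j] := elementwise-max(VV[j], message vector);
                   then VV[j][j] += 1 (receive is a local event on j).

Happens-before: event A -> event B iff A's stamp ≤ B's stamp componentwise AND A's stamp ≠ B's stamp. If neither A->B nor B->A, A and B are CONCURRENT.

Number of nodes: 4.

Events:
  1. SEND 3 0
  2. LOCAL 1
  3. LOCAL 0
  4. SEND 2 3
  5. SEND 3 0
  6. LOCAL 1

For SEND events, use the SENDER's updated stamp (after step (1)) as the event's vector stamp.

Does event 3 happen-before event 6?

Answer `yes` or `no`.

Answer: no

Derivation:
Initial: VV[0]=[0, 0, 0, 0]
Initial: VV[1]=[0, 0, 0, 0]
Initial: VV[2]=[0, 0, 0, 0]
Initial: VV[3]=[0, 0, 0, 0]
Event 1: SEND 3->0: VV[3][3]++ -> VV[3]=[0, 0, 0, 1], msg_vec=[0, 0, 0, 1]; VV[0]=max(VV[0],msg_vec) then VV[0][0]++ -> VV[0]=[1, 0, 0, 1]
Event 2: LOCAL 1: VV[1][1]++ -> VV[1]=[0, 1, 0, 0]
Event 3: LOCAL 0: VV[0][0]++ -> VV[0]=[2, 0, 0, 1]
Event 4: SEND 2->3: VV[2][2]++ -> VV[2]=[0, 0, 1, 0], msg_vec=[0, 0, 1, 0]; VV[3]=max(VV[3],msg_vec) then VV[3][3]++ -> VV[3]=[0, 0, 1, 2]
Event 5: SEND 3->0: VV[3][3]++ -> VV[3]=[0, 0, 1, 3], msg_vec=[0, 0, 1, 3]; VV[0]=max(VV[0],msg_vec) then VV[0][0]++ -> VV[0]=[3, 0, 1, 3]
Event 6: LOCAL 1: VV[1][1]++ -> VV[1]=[0, 2, 0, 0]
Event 3 stamp: [2, 0, 0, 1]
Event 6 stamp: [0, 2, 0, 0]
[2, 0, 0, 1] <= [0, 2, 0, 0]? False. Equal? False. Happens-before: False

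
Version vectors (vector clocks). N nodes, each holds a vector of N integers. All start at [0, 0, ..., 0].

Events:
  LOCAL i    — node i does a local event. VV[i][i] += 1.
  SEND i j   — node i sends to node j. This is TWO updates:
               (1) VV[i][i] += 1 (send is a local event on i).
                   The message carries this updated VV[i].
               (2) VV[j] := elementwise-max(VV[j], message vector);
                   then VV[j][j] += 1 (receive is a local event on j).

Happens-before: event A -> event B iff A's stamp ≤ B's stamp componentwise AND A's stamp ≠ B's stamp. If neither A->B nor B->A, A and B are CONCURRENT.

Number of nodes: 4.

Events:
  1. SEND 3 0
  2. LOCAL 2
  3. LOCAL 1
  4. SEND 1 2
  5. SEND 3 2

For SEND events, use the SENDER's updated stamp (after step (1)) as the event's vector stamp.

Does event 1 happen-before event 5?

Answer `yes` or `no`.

Answer: yes

Derivation:
Initial: VV[0]=[0, 0, 0, 0]
Initial: VV[1]=[0, 0, 0, 0]
Initial: VV[2]=[0, 0, 0, 0]
Initial: VV[3]=[0, 0, 0, 0]
Event 1: SEND 3->0: VV[3][3]++ -> VV[3]=[0, 0, 0, 1], msg_vec=[0, 0, 0, 1]; VV[0]=max(VV[0],msg_vec) then VV[0][0]++ -> VV[0]=[1, 0, 0, 1]
Event 2: LOCAL 2: VV[2][2]++ -> VV[2]=[0, 0, 1, 0]
Event 3: LOCAL 1: VV[1][1]++ -> VV[1]=[0, 1, 0, 0]
Event 4: SEND 1->2: VV[1][1]++ -> VV[1]=[0, 2, 0, 0], msg_vec=[0, 2, 0, 0]; VV[2]=max(VV[2],msg_vec) then VV[2][2]++ -> VV[2]=[0, 2, 2, 0]
Event 5: SEND 3->2: VV[3][3]++ -> VV[3]=[0, 0, 0, 2], msg_vec=[0, 0, 0, 2]; VV[2]=max(VV[2],msg_vec) then VV[2][2]++ -> VV[2]=[0, 2, 3, 2]
Event 1 stamp: [0, 0, 0, 1]
Event 5 stamp: [0, 0, 0, 2]
[0, 0, 0, 1] <= [0, 0, 0, 2]? True. Equal? False. Happens-before: True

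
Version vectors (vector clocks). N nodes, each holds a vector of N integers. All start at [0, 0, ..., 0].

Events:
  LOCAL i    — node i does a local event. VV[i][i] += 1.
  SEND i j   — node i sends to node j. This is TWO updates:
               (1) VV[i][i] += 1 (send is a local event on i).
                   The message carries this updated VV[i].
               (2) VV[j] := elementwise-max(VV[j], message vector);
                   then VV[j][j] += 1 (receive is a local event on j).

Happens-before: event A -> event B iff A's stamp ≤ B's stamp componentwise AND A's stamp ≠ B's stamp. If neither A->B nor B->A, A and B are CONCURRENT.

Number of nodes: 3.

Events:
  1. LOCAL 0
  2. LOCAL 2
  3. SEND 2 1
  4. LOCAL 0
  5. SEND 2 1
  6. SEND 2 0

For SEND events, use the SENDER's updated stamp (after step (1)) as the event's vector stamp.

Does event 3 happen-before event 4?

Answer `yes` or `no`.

Initial: VV[0]=[0, 0, 0]
Initial: VV[1]=[0, 0, 0]
Initial: VV[2]=[0, 0, 0]
Event 1: LOCAL 0: VV[0][0]++ -> VV[0]=[1, 0, 0]
Event 2: LOCAL 2: VV[2][2]++ -> VV[2]=[0, 0, 1]
Event 3: SEND 2->1: VV[2][2]++ -> VV[2]=[0, 0, 2], msg_vec=[0, 0, 2]; VV[1]=max(VV[1],msg_vec) then VV[1][1]++ -> VV[1]=[0, 1, 2]
Event 4: LOCAL 0: VV[0][0]++ -> VV[0]=[2, 0, 0]
Event 5: SEND 2->1: VV[2][2]++ -> VV[2]=[0, 0, 3], msg_vec=[0, 0, 3]; VV[1]=max(VV[1],msg_vec) then VV[1][1]++ -> VV[1]=[0, 2, 3]
Event 6: SEND 2->0: VV[2][2]++ -> VV[2]=[0, 0, 4], msg_vec=[0, 0, 4]; VV[0]=max(VV[0],msg_vec) then VV[0][0]++ -> VV[0]=[3, 0, 4]
Event 3 stamp: [0, 0, 2]
Event 4 stamp: [2, 0, 0]
[0, 0, 2] <= [2, 0, 0]? False. Equal? False. Happens-before: False

Answer: no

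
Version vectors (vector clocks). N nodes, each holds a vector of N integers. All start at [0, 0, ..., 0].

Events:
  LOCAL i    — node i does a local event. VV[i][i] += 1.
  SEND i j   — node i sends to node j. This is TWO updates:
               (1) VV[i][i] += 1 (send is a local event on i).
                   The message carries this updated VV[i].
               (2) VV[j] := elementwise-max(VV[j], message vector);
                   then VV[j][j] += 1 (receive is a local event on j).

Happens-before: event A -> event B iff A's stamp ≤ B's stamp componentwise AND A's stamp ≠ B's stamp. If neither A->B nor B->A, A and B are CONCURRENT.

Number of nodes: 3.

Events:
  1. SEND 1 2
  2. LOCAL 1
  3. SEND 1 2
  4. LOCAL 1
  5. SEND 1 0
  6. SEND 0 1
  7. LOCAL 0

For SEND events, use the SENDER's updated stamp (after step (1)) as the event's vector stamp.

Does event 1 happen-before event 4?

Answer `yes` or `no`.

Initial: VV[0]=[0, 0, 0]
Initial: VV[1]=[0, 0, 0]
Initial: VV[2]=[0, 0, 0]
Event 1: SEND 1->2: VV[1][1]++ -> VV[1]=[0, 1, 0], msg_vec=[0, 1, 0]; VV[2]=max(VV[2],msg_vec) then VV[2][2]++ -> VV[2]=[0, 1, 1]
Event 2: LOCAL 1: VV[1][1]++ -> VV[1]=[0, 2, 0]
Event 3: SEND 1->2: VV[1][1]++ -> VV[1]=[0, 3, 0], msg_vec=[0, 3, 0]; VV[2]=max(VV[2],msg_vec) then VV[2][2]++ -> VV[2]=[0, 3, 2]
Event 4: LOCAL 1: VV[1][1]++ -> VV[1]=[0, 4, 0]
Event 5: SEND 1->0: VV[1][1]++ -> VV[1]=[0, 5, 0], msg_vec=[0, 5, 0]; VV[0]=max(VV[0],msg_vec) then VV[0][0]++ -> VV[0]=[1, 5, 0]
Event 6: SEND 0->1: VV[0][0]++ -> VV[0]=[2, 5, 0], msg_vec=[2, 5, 0]; VV[1]=max(VV[1],msg_vec) then VV[1][1]++ -> VV[1]=[2, 6, 0]
Event 7: LOCAL 0: VV[0][0]++ -> VV[0]=[3, 5, 0]
Event 1 stamp: [0, 1, 0]
Event 4 stamp: [0, 4, 0]
[0, 1, 0] <= [0, 4, 0]? True. Equal? False. Happens-before: True

Answer: yes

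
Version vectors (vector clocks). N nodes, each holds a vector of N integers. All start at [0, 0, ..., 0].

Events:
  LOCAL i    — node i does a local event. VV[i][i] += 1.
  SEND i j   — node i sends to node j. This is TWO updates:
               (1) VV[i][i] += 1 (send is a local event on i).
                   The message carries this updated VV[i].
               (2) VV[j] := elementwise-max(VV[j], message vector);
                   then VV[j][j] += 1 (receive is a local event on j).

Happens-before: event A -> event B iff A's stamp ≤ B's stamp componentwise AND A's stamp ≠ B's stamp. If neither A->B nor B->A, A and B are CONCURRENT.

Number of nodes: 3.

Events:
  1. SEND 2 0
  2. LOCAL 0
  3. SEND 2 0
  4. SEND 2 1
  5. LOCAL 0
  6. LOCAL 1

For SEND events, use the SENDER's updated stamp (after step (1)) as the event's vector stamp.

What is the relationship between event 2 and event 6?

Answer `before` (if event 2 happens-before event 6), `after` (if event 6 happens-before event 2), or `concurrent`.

Initial: VV[0]=[0, 0, 0]
Initial: VV[1]=[0, 0, 0]
Initial: VV[2]=[0, 0, 0]
Event 1: SEND 2->0: VV[2][2]++ -> VV[2]=[0, 0, 1], msg_vec=[0, 0, 1]; VV[0]=max(VV[0],msg_vec) then VV[0][0]++ -> VV[0]=[1, 0, 1]
Event 2: LOCAL 0: VV[0][0]++ -> VV[0]=[2, 0, 1]
Event 3: SEND 2->0: VV[2][2]++ -> VV[2]=[0, 0, 2], msg_vec=[0, 0, 2]; VV[0]=max(VV[0],msg_vec) then VV[0][0]++ -> VV[0]=[3, 0, 2]
Event 4: SEND 2->1: VV[2][2]++ -> VV[2]=[0, 0, 3], msg_vec=[0, 0, 3]; VV[1]=max(VV[1],msg_vec) then VV[1][1]++ -> VV[1]=[0, 1, 3]
Event 5: LOCAL 0: VV[0][0]++ -> VV[0]=[4, 0, 2]
Event 6: LOCAL 1: VV[1][1]++ -> VV[1]=[0, 2, 3]
Event 2 stamp: [2, 0, 1]
Event 6 stamp: [0, 2, 3]
[2, 0, 1] <= [0, 2, 3]? False
[0, 2, 3] <= [2, 0, 1]? False
Relation: concurrent

Answer: concurrent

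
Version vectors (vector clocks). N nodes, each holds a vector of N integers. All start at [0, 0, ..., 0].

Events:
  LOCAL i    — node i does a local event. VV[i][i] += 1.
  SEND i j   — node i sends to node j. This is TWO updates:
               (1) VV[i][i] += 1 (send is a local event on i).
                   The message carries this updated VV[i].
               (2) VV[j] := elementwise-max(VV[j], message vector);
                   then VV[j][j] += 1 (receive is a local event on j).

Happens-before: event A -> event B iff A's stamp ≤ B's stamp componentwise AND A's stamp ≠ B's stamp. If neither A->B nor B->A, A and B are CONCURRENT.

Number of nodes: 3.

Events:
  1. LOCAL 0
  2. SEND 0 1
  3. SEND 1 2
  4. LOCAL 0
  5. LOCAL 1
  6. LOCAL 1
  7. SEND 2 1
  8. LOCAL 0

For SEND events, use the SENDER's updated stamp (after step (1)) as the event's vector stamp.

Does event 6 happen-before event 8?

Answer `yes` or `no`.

Initial: VV[0]=[0, 0, 0]
Initial: VV[1]=[0, 0, 0]
Initial: VV[2]=[0, 0, 0]
Event 1: LOCAL 0: VV[0][0]++ -> VV[0]=[1, 0, 0]
Event 2: SEND 0->1: VV[0][0]++ -> VV[0]=[2, 0, 0], msg_vec=[2, 0, 0]; VV[1]=max(VV[1],msg_vec) then VV[1][1]++ -> VV[1]=[2, 1, 0]
Event 3: SEND 1->2: VV[1][1]++ -> VV[1]=[2, 2, 0], msg_vec=[2, 2, 0]; VV[2]=max(VV[2],msg_vec) then VV[2][2]++ -> VV[2]=[2, 2, 1]
Event 4: LOCAL 0: VV[0][0]++ -> VV[0]=[3, 0, 0]
Event 5: LOCAL 1: VV[1][1]++ -> VV[1]=[2, 3, 0]
Event 6: LOCAL 1: VV[1][1]++ -> VV[1]=[2, 4, 0]
Event 7: SEND 2->1: VV[2][2]++ -> VV[2]=[2, 2, 2], msg_vec=[2, 2, 2]; VV[1]=max(VV[1],msg_vec) then VV[1][1]++ -> VV[1]=[2, 5, 2]
Event 8: LOCAL 0: VV[0][0]++ -> VV[0]=[4, 0, 0]
Event 6 stamp: [2, 4, 0]
Event 8 stamp: [4, 0, 0]
[2, 4, 0] <= [4, 0, 0]? False. Equal? False. Happens-before: False

Answer: no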